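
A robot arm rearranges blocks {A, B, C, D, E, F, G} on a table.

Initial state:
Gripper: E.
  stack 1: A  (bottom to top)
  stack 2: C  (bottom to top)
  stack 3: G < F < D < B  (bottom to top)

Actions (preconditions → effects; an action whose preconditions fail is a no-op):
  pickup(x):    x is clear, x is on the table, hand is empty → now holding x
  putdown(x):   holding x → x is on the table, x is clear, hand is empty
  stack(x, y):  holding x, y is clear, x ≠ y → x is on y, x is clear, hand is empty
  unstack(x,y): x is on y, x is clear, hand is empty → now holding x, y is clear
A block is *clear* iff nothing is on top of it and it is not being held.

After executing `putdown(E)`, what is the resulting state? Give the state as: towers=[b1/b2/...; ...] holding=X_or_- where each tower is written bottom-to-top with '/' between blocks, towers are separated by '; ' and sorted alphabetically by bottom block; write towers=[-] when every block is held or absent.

before: towers=[A; C; G/F/D/B] holding=E
pre[putdown(E)]: holding(E) ok
all met → apply putdown(E)
after:  towers=[A; C; E; G/F/D/B] holding=-

towers=[A; C; E; G/F/D/B] holding=-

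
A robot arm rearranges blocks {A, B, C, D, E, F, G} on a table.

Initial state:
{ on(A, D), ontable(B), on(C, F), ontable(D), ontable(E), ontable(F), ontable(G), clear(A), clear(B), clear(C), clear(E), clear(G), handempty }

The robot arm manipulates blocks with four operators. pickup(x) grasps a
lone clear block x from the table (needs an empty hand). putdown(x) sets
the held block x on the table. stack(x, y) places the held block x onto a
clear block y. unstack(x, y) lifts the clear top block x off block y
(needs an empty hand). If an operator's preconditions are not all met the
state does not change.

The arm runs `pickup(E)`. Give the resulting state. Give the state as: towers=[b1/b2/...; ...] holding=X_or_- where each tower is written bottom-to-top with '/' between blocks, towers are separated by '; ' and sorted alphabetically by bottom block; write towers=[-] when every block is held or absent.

before: towers=[B; D/A; E; F/C; G] holding=-
pre[pickup(E)]: clear(E) ✓, ontable(E) ✓, handempty ✓
all met → apply pickup(E)
after:  towers=[B; D/A; F/C; G] holding=E

towers=[B; D/A; F/C; G] holding=E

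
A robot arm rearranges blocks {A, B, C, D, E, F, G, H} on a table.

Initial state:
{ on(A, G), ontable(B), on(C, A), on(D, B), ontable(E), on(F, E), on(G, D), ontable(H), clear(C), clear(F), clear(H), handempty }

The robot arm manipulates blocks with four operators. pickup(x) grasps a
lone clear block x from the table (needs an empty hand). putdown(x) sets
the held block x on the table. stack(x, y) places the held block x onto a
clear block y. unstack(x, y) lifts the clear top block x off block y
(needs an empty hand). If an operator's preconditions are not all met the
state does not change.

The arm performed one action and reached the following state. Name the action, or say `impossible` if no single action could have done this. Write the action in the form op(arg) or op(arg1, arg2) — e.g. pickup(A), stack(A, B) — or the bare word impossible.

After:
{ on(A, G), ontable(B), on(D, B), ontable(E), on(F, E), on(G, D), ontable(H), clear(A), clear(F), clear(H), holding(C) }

unstack(C, A)

target: towers=[B/D/G/A; E/F; H] holding=C
         pickup(H) → towers=[B/D/G/A/C; E/F] holding=H
     unstack(F, E) → towers=[B/D/G/A/C; E; H] holding=F
     unstack(C, A) → towers=[B/D/G/A; E/F; H] holding=C  ← match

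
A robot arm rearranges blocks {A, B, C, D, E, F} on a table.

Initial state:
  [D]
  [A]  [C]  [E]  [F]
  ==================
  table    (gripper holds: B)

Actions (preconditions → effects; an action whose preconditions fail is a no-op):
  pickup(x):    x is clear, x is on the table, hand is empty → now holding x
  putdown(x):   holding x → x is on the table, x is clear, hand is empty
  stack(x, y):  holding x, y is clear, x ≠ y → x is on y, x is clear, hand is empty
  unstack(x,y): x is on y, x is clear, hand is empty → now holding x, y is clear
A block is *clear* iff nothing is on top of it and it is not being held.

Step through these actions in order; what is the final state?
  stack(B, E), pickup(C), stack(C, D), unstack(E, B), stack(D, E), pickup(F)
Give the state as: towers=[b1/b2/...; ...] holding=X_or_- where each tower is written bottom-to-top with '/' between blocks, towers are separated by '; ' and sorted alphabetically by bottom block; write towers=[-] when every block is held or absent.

step 1 (stack(B, E)): towers=[A/D; C; E/B; F] holding=-
step 2 (pickup(C)): towers=[A/D; E/B; F] holding=C
step 3 (stack(C, D)): towers=[A/D/C; E/B; F] holding=-
step 4 (unstack(E, B)) [no-op]: towers=[A/D/C; E/B; F] holding=-
step 5 (stack(D, E)) [no-op]: towers=[A/D/C; E/B; F] holding=-
step 6 (pickup(F)): towers=[A/D/C; E/B] holding=F

towers=[A/D/C; E/B] holding=F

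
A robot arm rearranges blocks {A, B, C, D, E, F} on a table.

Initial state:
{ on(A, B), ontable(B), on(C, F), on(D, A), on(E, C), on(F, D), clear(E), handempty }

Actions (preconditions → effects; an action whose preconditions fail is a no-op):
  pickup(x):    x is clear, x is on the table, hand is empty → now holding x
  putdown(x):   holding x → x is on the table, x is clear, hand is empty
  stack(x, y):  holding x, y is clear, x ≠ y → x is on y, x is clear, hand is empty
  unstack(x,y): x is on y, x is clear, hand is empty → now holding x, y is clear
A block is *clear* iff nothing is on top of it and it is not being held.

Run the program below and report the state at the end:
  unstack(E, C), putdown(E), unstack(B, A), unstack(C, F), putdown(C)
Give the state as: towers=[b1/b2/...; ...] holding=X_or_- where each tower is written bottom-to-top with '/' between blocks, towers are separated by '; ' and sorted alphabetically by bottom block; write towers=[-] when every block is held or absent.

step 1 (unstack(E, C)): towers=[B/A/D/F/C] holding=E
step 2 (putdown(E)): towers=[B/A/D/F/C; E] holding=-
step 3 (unstack(B, A)) [no-op]: towers=[B/A/D/F/C; E] holding=-
step 4 (unstack(C, F)): towers=[B/A/D/F; E] holding=C
step 5 (putdown(C)): towers=[B/A/D/F; C; E] holding=-

towers=[B/A/D/F; C; E] holding=-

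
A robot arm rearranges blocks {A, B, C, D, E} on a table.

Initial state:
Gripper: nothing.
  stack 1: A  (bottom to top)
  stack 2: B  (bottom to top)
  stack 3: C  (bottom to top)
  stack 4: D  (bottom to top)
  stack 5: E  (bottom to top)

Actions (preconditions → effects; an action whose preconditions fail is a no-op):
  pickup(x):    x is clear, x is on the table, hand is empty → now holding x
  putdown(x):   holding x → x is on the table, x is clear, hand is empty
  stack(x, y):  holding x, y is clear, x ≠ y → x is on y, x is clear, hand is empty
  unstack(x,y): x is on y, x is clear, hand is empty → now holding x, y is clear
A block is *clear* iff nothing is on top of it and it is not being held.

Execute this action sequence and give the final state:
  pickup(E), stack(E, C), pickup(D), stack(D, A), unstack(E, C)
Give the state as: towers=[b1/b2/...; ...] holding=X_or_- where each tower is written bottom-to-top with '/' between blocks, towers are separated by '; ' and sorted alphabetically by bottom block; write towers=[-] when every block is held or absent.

towers=[A/D; B; C] holding=E

step 1 (pickup(E)): towers=[A; B; C; D] holding=E
step 2 (stack(E, C)): towers=[A; B; C/E; D] holding=-
step 3 (pickup(D)): towers=[A; B; C/E] holding=D
step 4 (stack(D, A)): towers=[A/D; B; C/E] holding=-
step 5 (unstack(E, C)): towers=[A/D; B; C] holding=E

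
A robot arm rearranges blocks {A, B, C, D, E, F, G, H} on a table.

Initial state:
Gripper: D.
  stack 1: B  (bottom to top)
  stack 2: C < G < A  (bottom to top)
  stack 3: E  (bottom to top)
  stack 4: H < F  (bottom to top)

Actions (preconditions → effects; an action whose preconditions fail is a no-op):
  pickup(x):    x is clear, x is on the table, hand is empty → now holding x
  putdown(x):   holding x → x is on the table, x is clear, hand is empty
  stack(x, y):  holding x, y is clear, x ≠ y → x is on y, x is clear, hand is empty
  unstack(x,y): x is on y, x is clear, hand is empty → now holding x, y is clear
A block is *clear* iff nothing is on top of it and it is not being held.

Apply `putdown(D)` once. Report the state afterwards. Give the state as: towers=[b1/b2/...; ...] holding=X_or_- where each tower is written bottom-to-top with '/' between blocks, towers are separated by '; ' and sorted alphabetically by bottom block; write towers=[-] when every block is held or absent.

towers=[B; C/G/A; D; E; H/F] holding=-

before: towers=[B; C/G/A; E; H/F] holding=D
pre[putdown(D)]: holding(D) ✓
all met → apply putdown(D)
after:  towers=[B; C/G/A; D; E; H/F] holding=-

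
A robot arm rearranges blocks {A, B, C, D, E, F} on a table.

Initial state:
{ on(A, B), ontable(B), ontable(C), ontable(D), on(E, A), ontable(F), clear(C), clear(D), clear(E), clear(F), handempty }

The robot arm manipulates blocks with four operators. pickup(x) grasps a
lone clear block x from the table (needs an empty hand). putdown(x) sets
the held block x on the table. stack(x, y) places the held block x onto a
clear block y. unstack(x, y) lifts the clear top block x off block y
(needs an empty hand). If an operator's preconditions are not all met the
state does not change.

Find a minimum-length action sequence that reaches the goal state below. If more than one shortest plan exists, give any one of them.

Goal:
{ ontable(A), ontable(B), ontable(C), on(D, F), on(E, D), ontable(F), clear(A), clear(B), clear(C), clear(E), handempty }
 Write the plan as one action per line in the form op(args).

pickup(D)
stack(D, F)
unstack(E, A)
stack(E, D)
unstack(A, B)
putdown(A)

step 1 (pickup(D)): towers=[B/A/E; C; F] holding=D
step 2 (stack(D, F)): towers=[B/A/E; C; F/D] holding=-
step 3 (unstack(E, A)): towers=[B/A; C; F/D] holding=E
step 4 (stack(E, D)): towers=[B/A; C; F/D/E] holding=-
step 5 (unstack(A, B)): towers=[B; C; F/D/E] holding=A
step 6 (putdown(A)): towers=[A; B; C; F/D/E] holding=-
goal check: towers=[A; B; C; F/D/E] holding=- — reached (length 6, optimal by BFS)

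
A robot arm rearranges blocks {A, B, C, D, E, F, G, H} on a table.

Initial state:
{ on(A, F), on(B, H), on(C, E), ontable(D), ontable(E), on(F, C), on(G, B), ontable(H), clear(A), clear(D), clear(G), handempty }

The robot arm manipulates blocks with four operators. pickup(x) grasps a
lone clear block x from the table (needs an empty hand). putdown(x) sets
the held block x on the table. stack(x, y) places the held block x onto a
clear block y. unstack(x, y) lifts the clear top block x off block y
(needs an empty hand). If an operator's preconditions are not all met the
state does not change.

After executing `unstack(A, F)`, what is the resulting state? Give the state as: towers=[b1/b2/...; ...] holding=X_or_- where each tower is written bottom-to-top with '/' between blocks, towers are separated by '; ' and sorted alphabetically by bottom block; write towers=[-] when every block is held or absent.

before: towers=[D; E/C/F/A; H/B/G] holding=-
pre[unstack(A, F)]: on(A,F) ✓, clear(A) ✓, handempty ✓
all met → apply unstack(A, F)
after:  towers=[D; E/C/F; H/B/G] holding=A

towers=[D; E/C/F; H/B/G] holding=A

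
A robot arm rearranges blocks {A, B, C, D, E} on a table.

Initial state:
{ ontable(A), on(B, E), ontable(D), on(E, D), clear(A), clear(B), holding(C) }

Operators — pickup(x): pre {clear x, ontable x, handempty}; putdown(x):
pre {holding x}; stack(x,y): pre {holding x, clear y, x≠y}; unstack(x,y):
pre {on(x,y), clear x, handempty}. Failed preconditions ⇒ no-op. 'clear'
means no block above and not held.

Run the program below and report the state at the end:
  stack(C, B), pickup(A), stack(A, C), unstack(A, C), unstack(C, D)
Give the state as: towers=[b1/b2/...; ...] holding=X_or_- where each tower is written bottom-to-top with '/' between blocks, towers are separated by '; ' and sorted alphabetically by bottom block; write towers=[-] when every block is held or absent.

step 1 (stack(C, B)): towers=[A; D/E/B/C] holding=-
step 2 (pickup(A)): towers=[D/E/B/C] holding=A
step 3 (stack(A, C)): towers=[D/E/B/C/A] holding=-
step 4 (unstack(A, C)): towers=[D/E/B/C] holding=A
step 5 (unstack(C, D)) [no-op]: towers=[D/E/B/C] holding=A

towers=[D/E/B/C] holding=A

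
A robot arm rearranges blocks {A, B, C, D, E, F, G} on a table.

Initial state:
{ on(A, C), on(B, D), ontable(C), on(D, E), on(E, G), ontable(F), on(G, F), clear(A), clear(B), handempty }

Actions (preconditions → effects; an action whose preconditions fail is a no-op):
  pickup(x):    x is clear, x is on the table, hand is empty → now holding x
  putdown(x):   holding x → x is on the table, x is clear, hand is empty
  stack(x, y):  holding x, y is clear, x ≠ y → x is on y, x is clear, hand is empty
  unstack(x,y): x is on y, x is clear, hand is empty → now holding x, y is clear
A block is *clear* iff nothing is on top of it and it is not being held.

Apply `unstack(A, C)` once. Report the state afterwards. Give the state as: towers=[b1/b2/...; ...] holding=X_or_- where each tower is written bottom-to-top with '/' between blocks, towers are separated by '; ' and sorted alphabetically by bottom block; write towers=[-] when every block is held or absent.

before: towers=[C/A; F/G/E/D/B] holding=-
pre[unstack(A, C)]: on(A,C) ✓, clear(A) ✓, handempty ✓
all met → apply unstack(A, C)
after:  towers=[C; F/G/E/D/B] holding=A

towers=[C; F/G/E/D/B] holding=A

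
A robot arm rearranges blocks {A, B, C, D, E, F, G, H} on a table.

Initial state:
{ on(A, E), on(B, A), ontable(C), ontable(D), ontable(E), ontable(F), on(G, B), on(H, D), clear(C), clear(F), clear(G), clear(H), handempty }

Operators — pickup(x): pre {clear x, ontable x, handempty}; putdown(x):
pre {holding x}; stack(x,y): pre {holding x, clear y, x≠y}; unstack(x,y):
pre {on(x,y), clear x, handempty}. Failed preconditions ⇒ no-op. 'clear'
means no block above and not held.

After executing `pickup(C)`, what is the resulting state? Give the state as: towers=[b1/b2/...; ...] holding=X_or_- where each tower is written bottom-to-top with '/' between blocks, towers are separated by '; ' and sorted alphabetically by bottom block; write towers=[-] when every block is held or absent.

towers=[D/H; E/A/B/G; F] holding=C

before: towers=[C; D/H; E/A/B/G; F] holding=-
pre[pickup(C)]: clear(C) yes, ontable(C) yes, handempty yes
all met → apply pickup(C)
after:  towers=[D/H; E/A/B/G; F] holding=C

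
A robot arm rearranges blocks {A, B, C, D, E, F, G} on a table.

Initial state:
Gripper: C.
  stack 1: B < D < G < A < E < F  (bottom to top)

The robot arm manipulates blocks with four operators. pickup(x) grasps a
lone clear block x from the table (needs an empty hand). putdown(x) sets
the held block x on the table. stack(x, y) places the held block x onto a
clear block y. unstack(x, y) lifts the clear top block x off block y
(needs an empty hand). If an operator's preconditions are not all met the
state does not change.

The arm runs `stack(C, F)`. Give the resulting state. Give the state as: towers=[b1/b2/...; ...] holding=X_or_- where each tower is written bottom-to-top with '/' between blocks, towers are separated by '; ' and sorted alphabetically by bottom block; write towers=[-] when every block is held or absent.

before: towers=[B/D/G/A/E/F] holding=C
pre[stack(C, F)]: holding(C) yes, clear(F) yes, C≠F yes
all met → apply stack(C, F)
after:  towers=[B/D/G/A/E/F/C] holding=-

towers=[B/D/G/A/E/F/C] holding=-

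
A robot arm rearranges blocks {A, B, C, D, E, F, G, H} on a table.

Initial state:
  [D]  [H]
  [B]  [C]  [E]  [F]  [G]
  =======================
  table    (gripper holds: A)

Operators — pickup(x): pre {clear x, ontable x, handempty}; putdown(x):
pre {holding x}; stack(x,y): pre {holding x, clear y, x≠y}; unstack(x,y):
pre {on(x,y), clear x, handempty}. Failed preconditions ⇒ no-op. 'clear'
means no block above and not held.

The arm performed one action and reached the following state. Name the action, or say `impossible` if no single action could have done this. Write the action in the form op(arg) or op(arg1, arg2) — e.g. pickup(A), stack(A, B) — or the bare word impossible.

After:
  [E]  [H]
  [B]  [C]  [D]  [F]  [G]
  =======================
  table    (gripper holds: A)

impossible

target: towers=[B/E; C/H; D; F; G] holding=A
        putdown(A) → towers=[A; B/D; C/H; E; F; G] holding=-
       stack(A, G) → towers=[B/D; C/H; E; F; G/A] holding=-
       stack(A, E) → towers=[B/D; C/H; E/A; F; G] holding=-
       stack(A, H) → towers=[B/D; C/H/A; E; F; G] holding=-
       stack(A, F) → towers=[B/D; C/H; E; F/A; G] holding=-
       stack(A, D) → towers=[B/D/A; C/H; E; F; G] holding=-
none of the 6 applicable actions match → impossible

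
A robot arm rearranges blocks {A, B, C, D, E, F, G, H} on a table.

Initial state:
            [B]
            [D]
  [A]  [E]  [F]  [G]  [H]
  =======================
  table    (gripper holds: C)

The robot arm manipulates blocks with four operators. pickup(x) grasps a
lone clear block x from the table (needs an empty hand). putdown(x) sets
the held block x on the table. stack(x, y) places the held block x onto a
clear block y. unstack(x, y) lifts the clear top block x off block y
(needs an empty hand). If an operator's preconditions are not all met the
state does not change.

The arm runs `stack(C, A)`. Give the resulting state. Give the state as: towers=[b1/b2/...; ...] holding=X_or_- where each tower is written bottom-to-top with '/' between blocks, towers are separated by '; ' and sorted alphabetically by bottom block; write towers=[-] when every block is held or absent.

towers=[A/C; E; F/D/B; G; H] holding=-

before: towers=[A; E; F/D/B; G; H] holding=C
pre[stack(C, A)]: holding(C) yes, clear(A) yes, C≠A yes
all met → apply stack(C, A)
after:  towers=[A/C; E; F/D/B; G; H] holding=-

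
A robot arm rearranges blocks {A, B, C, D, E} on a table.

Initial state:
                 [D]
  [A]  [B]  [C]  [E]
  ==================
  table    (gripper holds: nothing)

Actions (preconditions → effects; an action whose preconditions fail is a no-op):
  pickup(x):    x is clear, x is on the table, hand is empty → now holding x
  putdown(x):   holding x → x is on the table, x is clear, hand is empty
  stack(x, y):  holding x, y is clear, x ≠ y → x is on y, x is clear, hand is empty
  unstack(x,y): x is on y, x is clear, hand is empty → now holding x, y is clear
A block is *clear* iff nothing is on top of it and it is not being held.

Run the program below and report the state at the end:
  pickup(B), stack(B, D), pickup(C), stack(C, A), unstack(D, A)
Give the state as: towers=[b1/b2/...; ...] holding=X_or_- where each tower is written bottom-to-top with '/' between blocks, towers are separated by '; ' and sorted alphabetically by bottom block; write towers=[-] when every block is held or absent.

towers=[A/C; E/D/B] holding=-

step 1 (pickup(B)): towers=[A; C; E/D] holding=B
step 2 (stack(B, D)): towers=[A; C; E/D/B] holding=-
step 3 (pickup(C)): towers=[A; E/D/B] holding=C
step 4 (stack(C, A)): towers=[A/C; E/D/B] holding=-
step 5 (unstack(D, A)) [no-op]: towers=[A/C; E/D/B] holding=-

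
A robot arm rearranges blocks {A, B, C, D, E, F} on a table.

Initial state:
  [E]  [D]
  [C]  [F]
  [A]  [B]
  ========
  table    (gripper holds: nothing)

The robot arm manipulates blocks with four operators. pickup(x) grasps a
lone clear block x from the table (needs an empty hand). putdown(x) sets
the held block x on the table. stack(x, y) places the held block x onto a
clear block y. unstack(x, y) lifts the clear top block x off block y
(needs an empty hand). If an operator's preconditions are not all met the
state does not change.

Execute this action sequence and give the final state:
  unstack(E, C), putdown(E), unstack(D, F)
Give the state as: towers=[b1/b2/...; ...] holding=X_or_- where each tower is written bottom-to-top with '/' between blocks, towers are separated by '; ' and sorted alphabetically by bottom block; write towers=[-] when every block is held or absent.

step 1 (unstack(E, C)): towers=[A/C; B/F/D] holding=E
step 2 (putdown(E)): towers=[A/C; B/F/D; E] holding=-
step 3 (unstack(D, F)): towers=[A/C; B/F; E] holding=D

towers=[A/C; B/F; E] holding=D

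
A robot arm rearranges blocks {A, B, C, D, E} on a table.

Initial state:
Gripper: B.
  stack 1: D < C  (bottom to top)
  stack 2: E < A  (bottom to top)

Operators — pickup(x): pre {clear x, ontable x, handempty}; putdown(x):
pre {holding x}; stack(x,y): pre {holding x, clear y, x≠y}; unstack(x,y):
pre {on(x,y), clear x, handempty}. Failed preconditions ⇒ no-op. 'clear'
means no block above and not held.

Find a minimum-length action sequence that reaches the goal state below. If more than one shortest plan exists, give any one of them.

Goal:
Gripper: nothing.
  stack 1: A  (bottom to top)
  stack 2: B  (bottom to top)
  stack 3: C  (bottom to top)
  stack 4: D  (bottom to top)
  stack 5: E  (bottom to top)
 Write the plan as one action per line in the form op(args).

step 1 (putdown(B)): towers=[B; D/C; E/A] holding=-
step 2 (unstack(A, E)): towers=[B; D/C; E] holding=A
step 3 (putdown(A)): towers=[A; B; D/C; E] holding=-
step 4 (unstack(C, D)): towers=[A; B; D; E] holding=C
step 5 (putdown(C)): towers=[A; B; C; D; E] holding=-
goal check: towers=[A; B; C; D; E] holding=- — reached (length 5, optimal by BFS)

putdown(B)
unstack(A, E)
putdown(A)
unstack(C, D)
putdown(C)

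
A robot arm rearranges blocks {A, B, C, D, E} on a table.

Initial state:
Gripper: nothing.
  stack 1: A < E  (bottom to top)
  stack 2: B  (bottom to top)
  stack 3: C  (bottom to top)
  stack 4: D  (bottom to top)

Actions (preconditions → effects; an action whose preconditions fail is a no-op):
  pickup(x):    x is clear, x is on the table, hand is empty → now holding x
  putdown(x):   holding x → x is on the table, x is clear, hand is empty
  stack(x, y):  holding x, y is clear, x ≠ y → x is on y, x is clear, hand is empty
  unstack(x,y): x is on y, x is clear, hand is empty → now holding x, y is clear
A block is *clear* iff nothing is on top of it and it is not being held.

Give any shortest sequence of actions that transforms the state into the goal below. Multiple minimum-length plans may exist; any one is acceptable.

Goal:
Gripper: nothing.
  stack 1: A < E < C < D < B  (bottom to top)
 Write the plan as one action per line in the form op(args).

pickup(C)
stack(C, E)
pickup(D)
stack(D, C)
pickup(B)
stack(B, D)

step 1 (pickup(C)): towers=[A/E; B; D] holding=C
step 2 (stack(C, E)): towers=[A/E/C; B; D] holding=-
step 3 (pickup(D)): towers=[A/E/C; B] holding=D
step 4 (stack(D, C)): towers=[A/E/C/D; B] holding=-
step 5 (pickup(B)): towers=[A/E/C/D] holding=B
step 6 (stack(B, D)): towers=[A/E/C/D/B] holding=-
goal check: towers=[A/E/C/D/B] holding=- — reached (length 6, optimal by BFS)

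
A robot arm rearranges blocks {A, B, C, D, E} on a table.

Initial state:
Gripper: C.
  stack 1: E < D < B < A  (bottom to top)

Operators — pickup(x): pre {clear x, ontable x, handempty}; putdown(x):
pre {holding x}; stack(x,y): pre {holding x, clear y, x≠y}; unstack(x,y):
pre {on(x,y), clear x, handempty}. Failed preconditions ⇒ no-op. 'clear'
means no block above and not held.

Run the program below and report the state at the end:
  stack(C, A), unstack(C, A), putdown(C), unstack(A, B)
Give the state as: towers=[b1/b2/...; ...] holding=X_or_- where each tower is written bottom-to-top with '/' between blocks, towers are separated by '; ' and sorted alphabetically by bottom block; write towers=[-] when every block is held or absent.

towers=[C; E/D/B] holding=A

step 1 (stack(C, A)): towers=[E/D/B/A/C] holding=-
step 2 (unstack(C, A)): towers=[E/D/B/A] holding=C
step 3 (putdown(C)): towers=[C; E/D/B/A] holding=-
step 4 (unstack(A, B)): towers=[C; E/D/B] holding=A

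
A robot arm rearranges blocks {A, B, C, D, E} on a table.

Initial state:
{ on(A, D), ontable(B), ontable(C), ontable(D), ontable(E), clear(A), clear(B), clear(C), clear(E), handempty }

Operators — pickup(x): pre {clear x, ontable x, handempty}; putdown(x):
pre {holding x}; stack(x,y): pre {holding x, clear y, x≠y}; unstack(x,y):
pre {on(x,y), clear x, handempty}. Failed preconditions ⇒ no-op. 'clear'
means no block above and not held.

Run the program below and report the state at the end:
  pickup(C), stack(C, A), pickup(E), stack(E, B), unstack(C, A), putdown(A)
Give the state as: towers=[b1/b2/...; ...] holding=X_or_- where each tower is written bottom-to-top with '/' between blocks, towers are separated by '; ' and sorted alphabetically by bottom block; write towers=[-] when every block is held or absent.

towers=[B/E; D/A] holding=C

step 1 (pickup(C)): towers=[B; D/A; E] holding=C
step 2 (stack(C, A)): towers=[B; D/A/C; E] holding=-
step 3 (pickup(E)): towers=[B; D/A/C] holding=E
step 4 (stack(E, B)): towers=[B/E; D/A/C] holding=-
step 5 (unstack(C, A)): towers=[B/E; D/A] holding=C
step 6 (putdown(A)) [no-op]: towers=[B/E; D/A] holding=C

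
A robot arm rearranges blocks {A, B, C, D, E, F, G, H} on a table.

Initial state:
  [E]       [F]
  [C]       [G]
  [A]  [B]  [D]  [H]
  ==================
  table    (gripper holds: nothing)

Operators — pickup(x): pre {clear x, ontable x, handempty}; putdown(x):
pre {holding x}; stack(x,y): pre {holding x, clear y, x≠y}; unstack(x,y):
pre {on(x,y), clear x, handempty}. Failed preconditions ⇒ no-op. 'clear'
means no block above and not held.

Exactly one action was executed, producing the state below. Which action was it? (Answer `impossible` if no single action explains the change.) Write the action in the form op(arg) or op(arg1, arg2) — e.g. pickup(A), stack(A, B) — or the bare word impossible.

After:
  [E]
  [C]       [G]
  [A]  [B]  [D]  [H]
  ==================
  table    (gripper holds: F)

target: towers=[A/C/E; B; D/G; H] holding=F
     unstack(E, C) → towers=[A/C; B; D/G/F; H] holding=E
         pickup(H) → towers=[A/C/E; B; D/G/F] holding=H
         pickup(B) → towers=[A/C/E; D/G/F; H] holding=B
     unstack(F, G) → towers=[A/C/E; B; D/G; H] holding=F  ← match

unstack(F, G)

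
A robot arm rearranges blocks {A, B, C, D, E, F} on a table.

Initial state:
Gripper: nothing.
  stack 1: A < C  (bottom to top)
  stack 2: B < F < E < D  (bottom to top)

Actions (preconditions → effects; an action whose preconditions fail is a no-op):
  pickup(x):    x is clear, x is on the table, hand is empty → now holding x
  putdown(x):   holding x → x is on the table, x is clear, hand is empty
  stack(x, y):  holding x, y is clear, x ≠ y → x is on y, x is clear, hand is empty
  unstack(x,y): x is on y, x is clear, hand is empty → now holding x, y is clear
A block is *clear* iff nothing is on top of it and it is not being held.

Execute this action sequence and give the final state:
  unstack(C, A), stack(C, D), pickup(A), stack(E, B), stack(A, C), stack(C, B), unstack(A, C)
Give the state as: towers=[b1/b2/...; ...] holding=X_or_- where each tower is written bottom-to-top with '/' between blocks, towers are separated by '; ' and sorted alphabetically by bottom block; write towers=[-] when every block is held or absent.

towers=[B/F/E/D/C] holding=A

step 1 (unstack(C, A)): towers=[A; B/F/E/D] holding=C
step 2 (stack(C, D)): towers=[A; B/F/E/D/C] holding=-
step 3 (pickup(A)): towers=[B/F/E/D/C] holding=A
step 4 (stack(E, B)) [no-op]: towers=[B/F/E/D/C] holding=A
step 5 (stack(A, C)): towers=[B/F/E/D/C/A] holding=-
step 6 (stack(C, B)) [no-op]: towers=[B/F/E/D/C/A] holding=-
step 7 (unstack(A, C)): towers=[B/F/E/D/C] holding=A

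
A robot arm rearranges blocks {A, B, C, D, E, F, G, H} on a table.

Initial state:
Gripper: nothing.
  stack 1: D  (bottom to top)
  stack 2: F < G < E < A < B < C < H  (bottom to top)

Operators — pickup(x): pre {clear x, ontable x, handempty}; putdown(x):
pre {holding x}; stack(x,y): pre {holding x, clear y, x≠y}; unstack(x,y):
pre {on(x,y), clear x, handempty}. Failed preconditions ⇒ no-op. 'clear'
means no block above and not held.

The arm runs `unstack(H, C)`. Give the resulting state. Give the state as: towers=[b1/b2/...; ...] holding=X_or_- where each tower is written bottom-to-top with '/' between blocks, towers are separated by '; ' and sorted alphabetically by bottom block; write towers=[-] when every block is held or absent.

towers=[D; F/G/E/A/B/C] holding=H

before: towers=[D; F/G/E/A/B/C/H] holding=-
pre[unstack(H, C)]: on(H,C) yes, clear(H) yes, handempty yes
all met → apply unstack(H, C)
after:  towers=[D; F/G/E/A/B/C] holding=H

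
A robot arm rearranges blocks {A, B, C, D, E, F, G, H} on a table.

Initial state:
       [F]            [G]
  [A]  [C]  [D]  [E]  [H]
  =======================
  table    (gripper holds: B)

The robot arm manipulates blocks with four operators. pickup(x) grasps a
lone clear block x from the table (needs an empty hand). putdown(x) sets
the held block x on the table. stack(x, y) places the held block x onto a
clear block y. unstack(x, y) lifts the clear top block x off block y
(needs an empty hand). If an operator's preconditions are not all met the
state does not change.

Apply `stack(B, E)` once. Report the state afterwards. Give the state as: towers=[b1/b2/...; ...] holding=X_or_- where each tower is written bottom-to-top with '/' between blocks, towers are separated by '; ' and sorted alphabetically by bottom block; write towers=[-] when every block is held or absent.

towers=[A; C/F; D; E/B; H/G] holding=-

before: towers=[A; C/F; D; E; H/G] holding=B
pre[stack(B, E)]: holding(B) ✓, clear(E) ✓, B≠E ✓
all met → apply stack(B, E)
after:  towers=[A; C/F; D; E/B; H/G] holding=-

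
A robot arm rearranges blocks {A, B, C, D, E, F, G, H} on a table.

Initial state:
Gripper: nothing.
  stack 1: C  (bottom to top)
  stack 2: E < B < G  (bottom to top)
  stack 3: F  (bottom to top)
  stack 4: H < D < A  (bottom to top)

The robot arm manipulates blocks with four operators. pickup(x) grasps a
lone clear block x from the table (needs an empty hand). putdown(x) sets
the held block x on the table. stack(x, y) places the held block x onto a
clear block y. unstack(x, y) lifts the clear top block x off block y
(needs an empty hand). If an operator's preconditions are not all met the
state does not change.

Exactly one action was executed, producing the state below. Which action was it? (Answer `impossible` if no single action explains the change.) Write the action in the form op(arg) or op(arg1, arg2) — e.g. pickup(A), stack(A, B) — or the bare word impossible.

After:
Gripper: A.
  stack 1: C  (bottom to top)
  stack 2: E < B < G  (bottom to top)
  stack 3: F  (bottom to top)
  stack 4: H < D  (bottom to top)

target: towers=[C; E/B/G; F; H/D] holding=A
     unstack(G, B) → towers=[C; E/B; F; H/D/A] holding=G
     unstack(A, D) → towers=[C; E/B/G; F; H/D] holding=A  ← match
         pickup(F) → towers=[C; E/B/G; H/D/A] holding=F
         pickup(C) → towers=[E/B/G; F; H/D/A] holding=C

unstack(A, D)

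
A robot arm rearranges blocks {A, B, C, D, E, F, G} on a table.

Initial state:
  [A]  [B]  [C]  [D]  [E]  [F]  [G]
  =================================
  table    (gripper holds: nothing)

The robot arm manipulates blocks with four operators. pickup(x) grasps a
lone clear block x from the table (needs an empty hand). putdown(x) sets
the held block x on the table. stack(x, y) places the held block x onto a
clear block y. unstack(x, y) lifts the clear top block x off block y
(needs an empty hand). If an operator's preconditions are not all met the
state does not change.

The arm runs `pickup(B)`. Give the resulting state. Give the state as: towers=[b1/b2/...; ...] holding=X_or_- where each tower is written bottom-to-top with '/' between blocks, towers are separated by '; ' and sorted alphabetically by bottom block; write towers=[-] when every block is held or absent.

before: towers=[A; B; C; D; E; F; G] holding=-
pre[pickup(B)]: clear(B) yes, ontable(B) yes, handempty yes
all met → apply pickup(B)
after:  towers=[A; C; D; E; F; G] holding=B

towers=[A; C; D; E; F; G] holding=B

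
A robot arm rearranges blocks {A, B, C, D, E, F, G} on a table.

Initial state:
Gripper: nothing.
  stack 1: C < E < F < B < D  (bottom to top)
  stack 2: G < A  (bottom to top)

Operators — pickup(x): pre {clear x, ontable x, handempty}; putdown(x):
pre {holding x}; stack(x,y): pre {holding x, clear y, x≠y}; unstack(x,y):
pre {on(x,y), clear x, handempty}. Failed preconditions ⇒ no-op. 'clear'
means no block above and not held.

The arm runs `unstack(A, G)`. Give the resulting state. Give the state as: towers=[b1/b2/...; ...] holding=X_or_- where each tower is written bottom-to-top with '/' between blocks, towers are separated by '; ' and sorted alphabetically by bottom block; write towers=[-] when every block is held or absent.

before: towers=[C/E/F/B/D; G/A] holding=-
pre[unstack(A, G)]: on(A,G) ✓, clear(A) ✓, handempty ✓
all met → apply unstack(A, G)
after:  towers=[C/E/F/B/D; G] holding=A

towers=[C/E/F/B/D; G] holding=A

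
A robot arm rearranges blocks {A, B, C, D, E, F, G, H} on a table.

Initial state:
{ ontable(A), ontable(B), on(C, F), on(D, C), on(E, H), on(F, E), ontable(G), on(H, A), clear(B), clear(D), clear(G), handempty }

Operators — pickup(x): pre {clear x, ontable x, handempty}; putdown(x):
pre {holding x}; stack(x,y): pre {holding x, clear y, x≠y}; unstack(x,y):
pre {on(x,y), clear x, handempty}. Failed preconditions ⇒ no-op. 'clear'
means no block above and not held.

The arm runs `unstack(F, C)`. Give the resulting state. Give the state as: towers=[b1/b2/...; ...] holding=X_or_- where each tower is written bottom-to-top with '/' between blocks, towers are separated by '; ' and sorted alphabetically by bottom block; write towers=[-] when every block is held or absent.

before: towers=[A/H/E/F/C/D; B; G] holding=-
pre[unstack(F, C)]: on(F,C) no, clear(F) no, handempty yes
on(F,C), clear(F) unmet → unstack(F, C) is a no-op
after:  towers=[A/H/E/F/C/D; B; G] holding=-

towers=[A/H/E/F/C/D; B; G] holding=-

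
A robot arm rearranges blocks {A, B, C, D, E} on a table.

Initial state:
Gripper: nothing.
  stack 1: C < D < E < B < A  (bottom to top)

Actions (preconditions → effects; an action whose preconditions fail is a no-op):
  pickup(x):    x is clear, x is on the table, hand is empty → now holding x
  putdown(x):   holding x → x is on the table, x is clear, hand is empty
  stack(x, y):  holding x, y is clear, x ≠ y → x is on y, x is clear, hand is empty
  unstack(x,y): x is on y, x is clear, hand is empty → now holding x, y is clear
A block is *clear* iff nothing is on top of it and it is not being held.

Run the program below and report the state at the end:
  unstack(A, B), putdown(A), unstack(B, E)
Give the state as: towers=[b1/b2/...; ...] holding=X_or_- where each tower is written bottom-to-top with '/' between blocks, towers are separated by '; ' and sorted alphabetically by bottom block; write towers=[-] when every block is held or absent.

towers=[A; C/D/E] holding=B

step 1 (unstack(A, B)): towers=[C/D/E/B] holding=A
step 2 (putdown(A)): towers=[A; C/D/E/B] holding=-
step 3 (unstack(B, E)): towers=[A; C/D/E] holding=B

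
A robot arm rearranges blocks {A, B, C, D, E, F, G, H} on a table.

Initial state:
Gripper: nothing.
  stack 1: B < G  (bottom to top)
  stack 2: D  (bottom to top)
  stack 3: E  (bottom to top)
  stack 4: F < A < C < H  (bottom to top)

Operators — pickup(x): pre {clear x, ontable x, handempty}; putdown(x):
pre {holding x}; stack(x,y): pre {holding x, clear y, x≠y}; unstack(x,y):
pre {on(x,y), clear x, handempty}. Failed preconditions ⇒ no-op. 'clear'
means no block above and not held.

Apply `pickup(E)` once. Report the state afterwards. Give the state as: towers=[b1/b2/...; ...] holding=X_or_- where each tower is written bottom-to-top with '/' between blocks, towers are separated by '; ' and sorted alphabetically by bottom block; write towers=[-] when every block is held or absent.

before: towers=[B/G; D; E; F/A/C/H] holding=-
pre[pickup(E)]: clear(E) yes, ontable(E) yes, handempty yes
all met → apply pickup(E)
after:  towers=[B/G; D; F/A/C/H] holding=E

towers=[B/G; D; F/A/C/H] holding=E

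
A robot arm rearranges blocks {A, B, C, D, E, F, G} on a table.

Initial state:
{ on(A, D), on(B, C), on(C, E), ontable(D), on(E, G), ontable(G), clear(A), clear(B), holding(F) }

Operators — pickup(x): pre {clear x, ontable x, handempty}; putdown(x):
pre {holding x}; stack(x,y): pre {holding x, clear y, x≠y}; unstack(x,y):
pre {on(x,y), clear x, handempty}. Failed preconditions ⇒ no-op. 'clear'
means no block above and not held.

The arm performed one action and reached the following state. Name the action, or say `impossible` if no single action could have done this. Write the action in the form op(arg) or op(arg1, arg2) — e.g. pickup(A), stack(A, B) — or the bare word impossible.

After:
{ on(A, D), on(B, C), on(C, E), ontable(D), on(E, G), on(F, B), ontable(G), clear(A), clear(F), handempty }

target: towers=[D/A; G/E/C/B/F] holding=-
        putdown(F) → towers=[D/A; F; G/E/C/B] holding=-
       stack(F, B) → towers=[D/A; G/E/C/B/F] holding=-  ← match
       stack(F, A) → towers=[D/A/F; G/E/C/B] holding=-

stack(F, B)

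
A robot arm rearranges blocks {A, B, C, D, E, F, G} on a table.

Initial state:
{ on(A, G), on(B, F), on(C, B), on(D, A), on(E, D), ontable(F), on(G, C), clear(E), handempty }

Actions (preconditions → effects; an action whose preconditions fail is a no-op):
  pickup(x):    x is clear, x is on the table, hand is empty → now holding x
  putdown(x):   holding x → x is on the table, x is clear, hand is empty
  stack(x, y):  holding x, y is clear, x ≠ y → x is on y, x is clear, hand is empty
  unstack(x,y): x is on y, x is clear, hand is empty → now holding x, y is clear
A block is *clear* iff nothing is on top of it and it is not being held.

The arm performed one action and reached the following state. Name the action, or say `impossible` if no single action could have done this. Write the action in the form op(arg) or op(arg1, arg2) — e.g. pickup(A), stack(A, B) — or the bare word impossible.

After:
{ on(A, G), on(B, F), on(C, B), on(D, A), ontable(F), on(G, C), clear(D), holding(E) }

unstack(E, D)

target: towers=[F/B/C/G/A/D] holding=E
     unstack(E, D) → towers=[F/B/C/G/A/D] holding=E  ← match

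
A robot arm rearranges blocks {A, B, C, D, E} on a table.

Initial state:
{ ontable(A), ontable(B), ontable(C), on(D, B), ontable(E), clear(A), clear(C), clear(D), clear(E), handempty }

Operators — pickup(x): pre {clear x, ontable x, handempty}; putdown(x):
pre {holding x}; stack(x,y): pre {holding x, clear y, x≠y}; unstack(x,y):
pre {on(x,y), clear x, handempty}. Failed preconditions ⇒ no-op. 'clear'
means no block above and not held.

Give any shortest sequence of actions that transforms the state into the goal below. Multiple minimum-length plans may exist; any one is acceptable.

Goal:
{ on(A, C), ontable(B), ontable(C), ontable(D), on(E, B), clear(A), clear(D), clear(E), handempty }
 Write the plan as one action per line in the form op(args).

step 1 (unstack(D, B)): towers=[A; B; C; E] holding=D
step 2 (putdown(D)): towers=[A; B; C; D; E] holding=-
step 3 (pickup(A)): towers=[B; C; D; E] holding=A
step 4 (stack(A, C)): towers=[B; C/A; D; E] holding=-
step 5 (pickup(E)): towers=[B; C/A; D] holding=E
step 6 (stack(E, B)): towers=[B/E; C/A; D] holding=-
goal check: towers=[B/E; C/A; D] holding=- — reached (length 6, optimal by BFS)

unstack(D, B)
putdown(D)
pickup(A)
stack(A, C)
pickup(E)
stack(E, B)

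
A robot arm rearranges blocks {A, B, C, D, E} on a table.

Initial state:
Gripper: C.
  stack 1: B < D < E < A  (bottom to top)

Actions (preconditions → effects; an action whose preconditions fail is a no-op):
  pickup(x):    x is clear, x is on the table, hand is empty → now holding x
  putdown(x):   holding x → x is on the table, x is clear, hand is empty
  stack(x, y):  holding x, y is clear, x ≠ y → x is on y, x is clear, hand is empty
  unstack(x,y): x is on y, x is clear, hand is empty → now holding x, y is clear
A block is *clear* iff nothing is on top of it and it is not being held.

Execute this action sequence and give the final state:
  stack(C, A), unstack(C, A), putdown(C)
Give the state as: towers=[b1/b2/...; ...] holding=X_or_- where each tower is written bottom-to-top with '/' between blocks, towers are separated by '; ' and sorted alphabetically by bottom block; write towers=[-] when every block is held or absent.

step 1 (stack(C, A)): towers=[B/D/E/A/C] holding=-
step 2 (unstack(C, A)): towers=[B/D/E/A] holding=C
step 3 (putdown(C)): towers=[B/D/E/A; C] holding=-

towers=[B/D/E/A; C] holding=-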